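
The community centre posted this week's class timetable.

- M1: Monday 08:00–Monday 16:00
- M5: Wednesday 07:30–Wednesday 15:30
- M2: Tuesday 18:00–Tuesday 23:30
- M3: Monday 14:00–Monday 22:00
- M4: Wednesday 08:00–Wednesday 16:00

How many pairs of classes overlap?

Sorted by start: M1, M3, M2, M5, M4.
M3 starts before M1 ends → M1 and M3 overlap.
M2 starts after M1 ends; M1 is clear from here.
M2 starts after M3 ends; M3 is clear from here.
M5 starts after M2 ends; M2 is clear from here.
M4 starts before M5 ends → M5 and M4 overlap.
Overlapping pairs: M1 & M3, M4 & M5 — 2 in total.

2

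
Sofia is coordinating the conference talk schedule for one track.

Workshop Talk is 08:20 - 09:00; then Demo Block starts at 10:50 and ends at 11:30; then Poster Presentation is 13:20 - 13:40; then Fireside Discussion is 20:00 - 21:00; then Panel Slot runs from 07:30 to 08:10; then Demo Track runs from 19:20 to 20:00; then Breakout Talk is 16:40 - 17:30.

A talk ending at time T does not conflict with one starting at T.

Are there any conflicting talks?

Sorted by start: Panel Slot, Workshop Talk, Demo Block, Poster Presentation, Breakout Talk, Demo Track, Fireside Discussion.
Workshop Talk starts after Panel Slot ends — done with Panel Slot.
Demo Block starts after Workshop Talk ends — done with Workshop Talk.
Poster Presentation starts after Demo Block ends — done with Demo Block.
Breakout Talk starts after Poster Presentation ends — done with Poster Presentation.
Demo Track starts after Breakout Talk ends — done with Breakout Talk.
Fireside Discussion starts exactly when Demo Track ends (back-to-back, no overlap).
Every pair is clear; the schedule has no overlaps.

No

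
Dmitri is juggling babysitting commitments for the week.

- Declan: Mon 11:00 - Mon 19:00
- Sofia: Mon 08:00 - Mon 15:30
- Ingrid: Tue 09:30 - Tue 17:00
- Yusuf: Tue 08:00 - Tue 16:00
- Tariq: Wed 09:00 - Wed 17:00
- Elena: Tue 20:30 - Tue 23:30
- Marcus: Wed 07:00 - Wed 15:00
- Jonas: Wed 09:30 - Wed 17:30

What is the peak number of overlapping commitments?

3

Sweep the timeline, counting +1 at each start and −1 at each end (ends before starts at a tie):
Mon 08:00 start Sofia → 1
Mon 11:00 start Declan → 2
Mon 15:30 end Sofia → 1
Mon 19:00 end Declan → 0
Tue 08:00 start Yusuf → 1
Tue 09:30 start Ingrid → 2
Tue 16:00 end Yusuf → 1
Tue 17:00 end Ingrid → 0
Tue 20:30 start Elena → 1
Tue 23:30 end Elena → 0
Wed 07:00 start Marcus → 1
Wed 09:00 start Tariq → 2
Wed 09:30 start Jonas → 3
Wed 15:00 end Marcus → 2
Wed 17:00 end Tariq → 1
Wed 17:30 end Jonas → 0
Peak is 3, at Wed 09:30 (Jonas, Marcus, Tariq).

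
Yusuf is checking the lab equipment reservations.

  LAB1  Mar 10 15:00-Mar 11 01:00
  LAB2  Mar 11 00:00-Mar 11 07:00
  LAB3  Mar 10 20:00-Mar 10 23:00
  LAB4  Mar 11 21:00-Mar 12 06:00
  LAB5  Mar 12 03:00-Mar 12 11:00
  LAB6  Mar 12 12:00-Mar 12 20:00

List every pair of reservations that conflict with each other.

Sorted by start: LAB1, LAB3, LAB2, LAB4, LAB5, LAB6.
LAB3 starts before LAB1 ends → LAB1 and LAB3 overlap.
LAB2 starts before LAB1 ends → LAB1 and LAB2 overlap.
LAB4 starts after LAB1 ends; LAB1 is clear from here.
LAB2 starts after LAB3 ends; LAB3 is clear from here.
LAB4 starts after LAB2 ends; LAB2 is clear from here.
LAB5 starts before LAB4 ends → LAB4 and LAB5 overlap.
LAB6 starts after LAB4 ends.
LAB6 starts after LAB5 ends.

LAB1 & LAB2, LAB1 & LAB3, LAB4 & LAB5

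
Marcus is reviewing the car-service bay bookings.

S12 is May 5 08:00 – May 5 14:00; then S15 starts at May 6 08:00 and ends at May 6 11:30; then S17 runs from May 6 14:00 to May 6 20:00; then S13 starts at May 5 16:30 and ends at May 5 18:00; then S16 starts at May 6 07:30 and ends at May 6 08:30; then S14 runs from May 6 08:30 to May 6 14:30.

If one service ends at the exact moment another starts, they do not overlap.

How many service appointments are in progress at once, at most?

Sort all start/end points and keep a running count:
May 5 08:00 start S12 → 1
May 5 14:00 end S12 → 0
May 5 16:30 start S13 → 1
May 5 18:00 end S13 → 0
May 6 07:30 start S16 → 1
May 6 08:00 start S15 → 2
May 6 08:30 end S16 → 1
May 6 08:30 start S14 → 2
May 6 11:30 end S15 → 1
May 6 14:00 start S17 → 2
May 6 14:30 end S14 → 1
May 6 20:00 end S17 → 0
Peak is 2, at May 6 08:00 (S15, S16).

2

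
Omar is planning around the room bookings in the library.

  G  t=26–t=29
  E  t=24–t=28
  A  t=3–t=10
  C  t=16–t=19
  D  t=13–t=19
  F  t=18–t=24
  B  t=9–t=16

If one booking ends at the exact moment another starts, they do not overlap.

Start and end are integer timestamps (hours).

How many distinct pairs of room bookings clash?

Two intervals overlap when each starts before the other ends.
Sorted by start: A, B, D, C, F, E, G.
B starts before A ends → A and B overlap.
D starts after A ends, so nothing later overlaps A either.
D starts before B ends → B and D overlap.
C starts exactly when B ends (back-to-back, no overlap), so nothing later overlaps B either.
C starts before D ends → D and C overlap.
F starts before D ends → D and F overlap.
E starts after D ends, so nothing later overlaps D either.
F starts before C ends → C and F overlap.
E starts after C ends, so nothing later overlaps C either.
E starts exactly when F ends (back-to-back, no overlap), so nothing later overlaps F either.
G starts before E ends → E and G overlap.
Overlapping pairs: A & B, B & D, C & D, C & F, D & F, E & G — 6 in total.

6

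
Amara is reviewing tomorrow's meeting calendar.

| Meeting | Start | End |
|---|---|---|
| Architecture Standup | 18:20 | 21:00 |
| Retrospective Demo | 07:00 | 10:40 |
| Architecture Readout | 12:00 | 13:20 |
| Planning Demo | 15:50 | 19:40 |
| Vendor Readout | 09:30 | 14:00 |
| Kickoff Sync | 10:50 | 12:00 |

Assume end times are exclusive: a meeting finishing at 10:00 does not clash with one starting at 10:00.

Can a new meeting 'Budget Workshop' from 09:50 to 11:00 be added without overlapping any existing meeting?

No — it overlaps Kickoff Sync, Retrospective Demo, Vendor Readout

Retrospective Demo: starts 07:00 before Budget Workshop ends 11:00, and ends 10:40 after Budget Workshop starts 09:50 → overlap.
Vendor Readout: starts 09:30 before Budget Workshop ends 11:00, and ends 14:00 after Budget Workshop starts 09:50 → overlap.
Kickoff Sync: starts 10:50 before Budget Workshop ends 11:00, and ends 12:00 after Budget Workshop starts 09:50 → overlap.
Architecture Readout: starts 12:00 at or after Budget Workshop ends 11:00 → clear.
Planning Demo: starts 15:50 at or after Budget Workshop ends 11:00 → clear.
Architecture Standup: starts 18:20 at or after Budget Workshop ends 11:00 → clear.
Budget Workshop overlaps Retrospective Demo, Vendor Readout, Kickoff Sync.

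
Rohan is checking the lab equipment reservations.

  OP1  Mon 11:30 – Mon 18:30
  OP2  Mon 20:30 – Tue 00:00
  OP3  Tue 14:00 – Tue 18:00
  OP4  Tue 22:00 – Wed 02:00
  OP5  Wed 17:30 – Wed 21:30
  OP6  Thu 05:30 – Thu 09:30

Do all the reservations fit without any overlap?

Yes

Sorted by start: OP1, OP2, OP3, OP4, OP5, OP6.
OP2 starts after OP1 ends; OP1 is clear from here.
OP3 starts after OP2 ends; OP2 is clear from here.
OP4 starts after OP3 ends; OP3 is clear from here.
OP5 starts after OP4 ends; OP4 is clear from here.
OP6 starts after OP5 ends.
Every pair is clear; the schedule has no overlaps.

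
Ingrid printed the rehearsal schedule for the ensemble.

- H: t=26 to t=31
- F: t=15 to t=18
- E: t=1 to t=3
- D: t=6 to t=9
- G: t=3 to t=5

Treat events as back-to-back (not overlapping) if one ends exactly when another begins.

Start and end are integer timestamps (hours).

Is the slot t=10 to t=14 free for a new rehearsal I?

Yes — the slot is free

E: ends t=3 at or before I starts t=10 → clear.
G: ends t=5 at or before I starts t=10 → clear.
D: ends t=9 at or before I starts t=10 → clear.
F: starts t=15 at or after I ends t=14 → clear.
H: starts t=26 at or after I ends t=14 → clear.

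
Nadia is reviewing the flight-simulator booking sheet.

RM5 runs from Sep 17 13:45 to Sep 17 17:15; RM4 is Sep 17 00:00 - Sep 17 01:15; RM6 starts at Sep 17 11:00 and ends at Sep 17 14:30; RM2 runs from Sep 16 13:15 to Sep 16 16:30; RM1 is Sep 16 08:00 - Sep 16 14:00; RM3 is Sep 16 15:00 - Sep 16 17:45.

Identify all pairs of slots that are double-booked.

Sorted by start: RM1, RM2, RM3, RM4, RM6, RM5.
RM2 starts before RM1 ends → RM1 and RM2 overlap.
RM3 starts after RM1 ends, so nothing later overlaps RM1 either.
RM3 starts before RM2 ends → RM2 and RM3 overlap.
RM4 starts after RM2 ends, so nothing later overlaps RM2 either.
RM4 starts after RM3 ends, so nothing later overlaps RM3 either.
RM6 starts after RM4 ends, so nothing later overlaps RM4 either.
RM5 starts before RM6 ends → RM6 and RM5 overlap.

RM1 & RM2, RM2 & RM3, RM5 & RM6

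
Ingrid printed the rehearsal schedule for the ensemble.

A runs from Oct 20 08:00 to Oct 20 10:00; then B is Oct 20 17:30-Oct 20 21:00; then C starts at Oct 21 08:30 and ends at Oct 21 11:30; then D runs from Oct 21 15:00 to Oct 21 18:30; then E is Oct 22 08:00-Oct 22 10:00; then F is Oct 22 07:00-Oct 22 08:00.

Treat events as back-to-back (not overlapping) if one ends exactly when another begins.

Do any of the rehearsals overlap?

Two intervals overlap when each starts before the other ends.
Sorted by start: A, B, C, D, F, E.
B starts after A ends, so A has no further overlaps.
C starts after B ends, so B has no further overlaps.
D starts after C ends, so C has no further overlaps.
F starts after D ends, so D has no further overlaps.
E starts exactly when F ends (back-to-back, no overlap).
Every pair is clear; the schedule has no overlaps.

No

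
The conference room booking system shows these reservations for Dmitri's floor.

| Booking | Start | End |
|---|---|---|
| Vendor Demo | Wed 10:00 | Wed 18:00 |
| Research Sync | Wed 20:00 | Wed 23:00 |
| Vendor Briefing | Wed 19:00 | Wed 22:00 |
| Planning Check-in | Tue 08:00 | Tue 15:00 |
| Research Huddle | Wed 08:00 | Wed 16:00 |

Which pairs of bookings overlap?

Research Huddle & Vendor Demo, Research Sync & Vendor Briefing

Sorted by start: Planning Check-in, Research Huddle, Vendor Demo, Vendor Briefing, Research Sync.
Research Huddle starts after Planning Check-in ends, so nothing later overlaps Planning Check-in either.
Vendor Demo starts before Research Huddle ends → Research Huddle and Vendor Demo overlap.
Vendor Briefing starts after Research Huddle ends, so nothing later overlaps Research Huddle either.
Vendor Briefing starts after Vendor Demo ends, so nothing later overlaps Vendor Demo either.
Research Sync starts before Vendor Briefing ends → Vendor Briefing and Research Sync overlap.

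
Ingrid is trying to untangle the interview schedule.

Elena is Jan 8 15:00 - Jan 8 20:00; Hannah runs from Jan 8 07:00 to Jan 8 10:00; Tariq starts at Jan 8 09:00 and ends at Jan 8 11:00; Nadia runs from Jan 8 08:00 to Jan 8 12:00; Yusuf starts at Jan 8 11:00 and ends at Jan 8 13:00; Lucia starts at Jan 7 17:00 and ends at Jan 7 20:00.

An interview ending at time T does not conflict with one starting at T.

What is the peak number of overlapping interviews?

Sort all start/end points and keep a running count:
Jan 7 17:00 start Lucia → 1
Jan 7 20:00 end Lucia → 0
Jan 8 07:00 start Hannah → 1
Jan 8 08:00 start Nadia → 2
Jan 8 09:00 start Tariq → 3
Jan 8 10:00 end Hannah → 2
Jan 8 11:00 end Tariq → 1
Jan 8 11:00 start Yusuf → 2
Jan 8 12:00 end Nadia → 1
Jan 8 13:00 end Yusuf → 0
Jan 8 15:00 start Elena → 1
Jan 8 20:00 end Elena → 0
Peak is 3, at Jan 8 09:00 (Hannah, Nadia, Tariq).

3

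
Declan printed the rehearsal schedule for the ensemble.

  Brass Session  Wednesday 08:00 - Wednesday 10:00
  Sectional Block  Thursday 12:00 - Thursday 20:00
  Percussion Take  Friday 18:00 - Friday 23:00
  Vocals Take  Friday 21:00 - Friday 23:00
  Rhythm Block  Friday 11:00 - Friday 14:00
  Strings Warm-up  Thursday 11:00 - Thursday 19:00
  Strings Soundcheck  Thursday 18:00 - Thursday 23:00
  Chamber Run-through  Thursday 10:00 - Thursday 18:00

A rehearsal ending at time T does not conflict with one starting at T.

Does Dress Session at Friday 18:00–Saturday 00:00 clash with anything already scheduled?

Brass Session: ends Wednesday 10:00 at or before Dress Session starts Friday 18:00 → clear.
Chamber Run-through: ends Thursday 18:00 at or before Dress Session starts Friday 18:00 → clear.
Strings Warm-up: ends Thursday 19:00 at or before Dress Session starts Friday 18:00 → clear.
Sectional Block: ends Thursday 20:00 at or before Dress Session starts Friday 18:00 → clear.
Strings Soundcheck: ends Thursday 23:00 at or before Dress Session starts Friday 18:00 → clear.
Rhythm Block: ends Friday 14:00 at or before Dress Session starts Friday 18:00 → clear.
Percussion Take: starts Friday 18:00 before Dress Session ends Saturday 00:00, and ends Friday 23:00 after Dress Session starts Friday 18:00 → overlap.
Vocals Take: starts Friday 21:00 before Dress Session ends Saturday 00:00, and ends Friday 23:00 after Dress Session starts Friday 18:00 → overlap.
Dress Session overlaps Vocals Take, Percussion Take.

Yes — it overlaps Percussion Take, Vocals Take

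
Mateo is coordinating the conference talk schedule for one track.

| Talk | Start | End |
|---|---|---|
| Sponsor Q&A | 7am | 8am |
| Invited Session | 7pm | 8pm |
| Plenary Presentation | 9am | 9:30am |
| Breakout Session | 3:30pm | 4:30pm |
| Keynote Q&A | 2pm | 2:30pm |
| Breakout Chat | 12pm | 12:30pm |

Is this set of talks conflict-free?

Sorted by start: Sponsor Q&A, Plenary Presentation, Breakout Chat, Keynote Q&A, Breakout Session, Invited Session.
Plenary Presentation starts after Sponsor Q&A ends, so nothing later overlaps Sponsor Q&A either.
Breakout Chat starts after Plenary Presentation ends, so nothing later overlaps Plenary Presentation either.
Keynote Q&A starts after Breakout Chat ends, so nothing later overlaps Breakout Chat either.
Breakout Session starts after Keynote Q&A ends, so nothing later overlaps Keynote Q&A either.
Invited Session starts after Breakout Session ends.
Every pair is clear; the schedule has no overlaps.

Yes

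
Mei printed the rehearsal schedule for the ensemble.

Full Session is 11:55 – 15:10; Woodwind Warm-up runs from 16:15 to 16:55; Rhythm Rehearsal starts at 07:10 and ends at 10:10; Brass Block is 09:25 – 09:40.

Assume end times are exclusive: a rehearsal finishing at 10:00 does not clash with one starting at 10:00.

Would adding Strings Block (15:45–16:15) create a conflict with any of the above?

Rhythm Rehearsal: ends 10:10 at or before Strings Block starts 15:45 → clear.
Brass Block: ends 09:40 at or before Strings Block starts 15:45 → clear.
Full Session: ends 15:10 at or before Strings Block starts 15:45 → clear.
Woodwind Warm-up: starts 16:15 at or after Strings Block ends 16:15 → clear.

No — it doesn't clash with anything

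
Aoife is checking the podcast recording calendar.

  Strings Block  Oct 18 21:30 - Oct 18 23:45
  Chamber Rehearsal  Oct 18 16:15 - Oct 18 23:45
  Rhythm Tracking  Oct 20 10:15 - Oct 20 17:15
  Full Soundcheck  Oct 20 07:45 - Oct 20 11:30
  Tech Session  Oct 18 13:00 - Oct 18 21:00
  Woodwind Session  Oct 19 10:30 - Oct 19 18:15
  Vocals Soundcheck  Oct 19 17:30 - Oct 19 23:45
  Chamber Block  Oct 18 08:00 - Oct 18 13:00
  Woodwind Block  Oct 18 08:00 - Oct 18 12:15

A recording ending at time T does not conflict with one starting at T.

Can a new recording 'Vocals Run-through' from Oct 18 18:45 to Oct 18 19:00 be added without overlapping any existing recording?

No — it overlaps Chamber Rehearsal, Tech Session

Woodwind Block: ends Oct 18 12:15 at or before Vocals Run-through starts Oct 18 18:45 → clear.
Chamber Block: ends Oct 18 13:00 at or before Vocals Run-through starts Oct 18 18:45 → clear.
Tech Session: starts Oct 18 13:00 before Vocals Run-through ends Oct 18 19:00, and ends Oct 18 21:00 after Vocals Run-through starts Oct 18 18:45 → overlap.
Chamber Rehearsal: starts Oct 18 16:15 before Vocals Run-through ends Oct 18 19:00, and ends Oct 18 23:45 after Vocals Run-through starts Oct 18 18:45 → overlap.
Strings Block: starts Oct 18 21:30 at or after Vocals Run-through ends Oct 18 19:00 → clear.
Woodwind Session: starts Oct 19 10:30 at or after Vocals Run-through ends Oct 18 19:00 → clear.
Vocals Soundcheck: starts Oct 19 17:30 at or after Vocals Run-through ends Oct 18 19:00 → clear.
Full Soundcheck: starts Oct 20 07:45 at or after Vocals Run-through ends Oct 18 19:00 → clear.
Rhythm Tracking: starts Oct 20 10:15 at or after Vocals Run-through ends Oct 18 19:00 → clear.
Vocals Run-through overlaps Chamber Rehearsal, Tech Session.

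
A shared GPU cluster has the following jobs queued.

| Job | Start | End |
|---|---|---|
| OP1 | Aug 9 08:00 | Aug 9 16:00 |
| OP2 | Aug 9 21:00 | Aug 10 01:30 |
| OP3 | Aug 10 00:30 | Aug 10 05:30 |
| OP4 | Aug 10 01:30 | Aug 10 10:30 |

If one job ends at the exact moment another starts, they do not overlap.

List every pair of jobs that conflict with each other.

Sorted by start: OP1, OP2, OP3, OP4.
OP2 starts after OP1 ends — done with OP1.
OP3 starts before OP2 ends → OP2 and OP3 overlap.
OP4 starts exactly when OP2 ends (back-to-back, no overlap).
OP4 starts before OP3 ends → OP3 and OP4 overlap.

OP2 & OP3, OP3 & OP4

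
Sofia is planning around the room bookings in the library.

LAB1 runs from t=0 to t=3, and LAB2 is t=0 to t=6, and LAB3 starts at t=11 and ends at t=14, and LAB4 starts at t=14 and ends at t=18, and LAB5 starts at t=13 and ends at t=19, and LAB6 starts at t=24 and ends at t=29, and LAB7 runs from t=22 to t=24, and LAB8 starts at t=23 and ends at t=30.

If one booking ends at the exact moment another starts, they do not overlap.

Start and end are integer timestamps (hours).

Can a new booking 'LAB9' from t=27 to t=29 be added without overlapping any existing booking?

LAB1: ends t=3 at or before LAB9 starts t=27 → clear.
LAB2: ends t=6 at or before LAB9 starts t=27 → clear.
LAB3: ends t=14 at or before LAB9 starts t=27 → clear.
LAB5: ends t=19 at or before LAB9 starts t=27 → clear.
LAB4: ends t=18 at or before LAB9 starts t=27 → clear.
LAB7: ends t=24 at or before LAB9 starts t=27 → clear.
LAB8: starts t=23 before LAB9 ends t=29, and ends t=30 after LAB9 starts t=27 → overlap.
LAB6: starts t=24 before LAB9 ends t=29, and ends t=29 after LAB9 starts t=27 → overlap.
LAB9 overlaps LAB6, LAB8.

No — it overlaps LAB6, LAB8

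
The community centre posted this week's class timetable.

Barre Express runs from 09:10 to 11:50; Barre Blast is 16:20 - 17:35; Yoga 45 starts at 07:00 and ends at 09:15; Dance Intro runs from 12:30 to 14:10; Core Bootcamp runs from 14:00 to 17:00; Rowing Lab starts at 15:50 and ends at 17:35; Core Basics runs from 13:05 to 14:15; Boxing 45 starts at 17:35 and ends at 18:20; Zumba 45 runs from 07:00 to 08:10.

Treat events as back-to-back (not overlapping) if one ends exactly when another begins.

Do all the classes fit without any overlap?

No

Sorted by start: Zumba 45, Yoga 45, Barre Express, Dance Intro, Core Basics, Core Bootcamp, Rowing Lab, Barre Blast, Boxing 45.
Yoga 45 starts before Zumba 45 ends → Zumba 45 and Yoga 45 overlap.
That's a conflict, so the schedule is not conflict-free.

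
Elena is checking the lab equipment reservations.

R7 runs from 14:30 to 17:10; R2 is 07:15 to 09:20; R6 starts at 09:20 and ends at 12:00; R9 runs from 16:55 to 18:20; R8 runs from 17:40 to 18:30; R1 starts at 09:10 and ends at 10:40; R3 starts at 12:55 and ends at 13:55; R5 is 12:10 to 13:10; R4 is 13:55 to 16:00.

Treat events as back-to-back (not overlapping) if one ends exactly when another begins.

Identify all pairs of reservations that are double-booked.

R1 & R2, R1 & R6, R3 & R5, R4 & R7, R7 & R9, R8 & R9

Sorted by start: R2, R1, R6, R5, R3, R4, R7, R9, R8.
R1 starts before R2 ends → R2 and R1 overlap.
R6 starts exactly when R2 ends (back-to-back, no overlap) — done with R2.
R6 starts before R1 ends → R1 and R6 overlap.
R5 starts after R1 ends — done with R1.
R5 starts after R6 ends — done with R6.
R3 starts before R5 ends → R5 and R3 overlap.
R4 starts after R5 ends — done with R5.
R4 starts exactly when R3 ends (back-to-back, no overlap) — done with R3.
R7 starts before R4 ends → R4 and R7 overlap.
R9 starts after R4 ends — done with R4.
R9 starts before R7 ends → R7 and R9 overlap.
R8 starts after R7 ends.
R8 starts before R9 ends → R9 and R8 overlap.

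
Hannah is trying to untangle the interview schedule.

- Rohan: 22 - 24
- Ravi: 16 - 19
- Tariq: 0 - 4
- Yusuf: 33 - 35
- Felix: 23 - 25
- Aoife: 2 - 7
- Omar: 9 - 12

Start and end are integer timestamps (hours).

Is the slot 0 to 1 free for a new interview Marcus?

No — it overlaps Tariq

Tariq: starts 0 before Marcus ends 1, and ends 4 after Marcus starts 0 → overlap.
Aoife: starts 2 at or after Marcus ends 1 → clear.
Omar: starts 9 at or after Marcus ends 1 → clear.
Ravi: starts 16 at or after Marcus ends 1 → clear.
Rohan: starts 22 at or after Marcus ends 1 → clear.
Felix: starts 23 at or after Marcus ends 1 → clear.
Yusuf: starts 33 at or after Marcus ends 1 → clear.
Marcus overlaps Tariq.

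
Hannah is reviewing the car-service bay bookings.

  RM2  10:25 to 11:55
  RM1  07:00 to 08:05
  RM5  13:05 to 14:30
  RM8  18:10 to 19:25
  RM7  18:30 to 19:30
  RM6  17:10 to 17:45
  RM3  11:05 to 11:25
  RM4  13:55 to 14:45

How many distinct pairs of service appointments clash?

3

Sorted by start: RM1, RM2, RM3, RM5, RM4, RM6, RM8, RM7.
RM2 starts after RM1 ends — done with RM1.
RM3 starts before RM2 ends → RM2 and RM3 overlap.
RM5 starts after RM2 ends — done with RM2.
RM5 starts after RM3 ends — done with RM3.
RM4 starts before RM5 ends → RM5 and RM4 overlap.
RM6 starts after RM5 ends — done with RM5.
RM6 starts after RM4 ends — done with RM4.
RM8 starts after RM6 ends — done with RM6.
RM7 starts before RM8 ends → RM8 and RM7 overlap.
Overlapping pairs: RM2 & RM3, RM4 & RM5, RM7 & RM8 — 3 in total.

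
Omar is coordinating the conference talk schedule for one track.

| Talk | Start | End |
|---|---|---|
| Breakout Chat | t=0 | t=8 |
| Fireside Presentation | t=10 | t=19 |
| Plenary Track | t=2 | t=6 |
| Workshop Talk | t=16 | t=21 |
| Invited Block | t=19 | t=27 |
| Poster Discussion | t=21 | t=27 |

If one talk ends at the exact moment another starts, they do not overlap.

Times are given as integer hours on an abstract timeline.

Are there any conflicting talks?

Sorted by start: Breakout Chat, Plenary Track, Fireside Presentation, Workshop Talk, Invited Block, Poster Discussion.
Plenary Track starts before Breakout Chat ends → Breakout Chat and Plenary Track overlap.
That's a conflict, so the schedule is not conflict-free.

Yes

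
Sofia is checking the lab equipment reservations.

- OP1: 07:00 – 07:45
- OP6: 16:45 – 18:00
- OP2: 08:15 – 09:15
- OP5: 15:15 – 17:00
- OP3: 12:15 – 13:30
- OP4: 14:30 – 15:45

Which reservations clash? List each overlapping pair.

OP4 & OP5, OP5 & OP6

Sorted by start: OP1, OP2, OP3, OP4, OP5, OP6.
OP2 starts after OP1 ends — done with OP1.
OP3 starts after OP2 ends — done with OP2.
OP4 starts after OP3 ends — done with OP3.
OP5 starts before OP4 ends → OP4 and OP5 overlap.
OP6 starts after OP4 ends.
OP6 starts before OP5 ends → OP5 and OP6 overlap.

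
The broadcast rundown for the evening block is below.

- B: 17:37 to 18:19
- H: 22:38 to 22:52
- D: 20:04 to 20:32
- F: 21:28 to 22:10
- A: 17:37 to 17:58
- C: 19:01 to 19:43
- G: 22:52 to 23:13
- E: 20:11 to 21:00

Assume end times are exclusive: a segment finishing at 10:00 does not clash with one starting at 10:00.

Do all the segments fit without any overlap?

Sorted by start: A, B, C, D, E, F, H, G.
B starts before A ends → A and B overlap.
That's a conflict, so the schedule is not conflict-free.

No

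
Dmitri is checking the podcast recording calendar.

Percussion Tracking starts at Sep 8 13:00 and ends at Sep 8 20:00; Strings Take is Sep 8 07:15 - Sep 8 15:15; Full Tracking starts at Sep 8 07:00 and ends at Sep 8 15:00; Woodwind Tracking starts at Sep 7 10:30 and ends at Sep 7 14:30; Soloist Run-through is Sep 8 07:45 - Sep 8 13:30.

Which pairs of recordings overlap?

Full Tracking & Percussion Tracking, Full Tracking & Soloist Run-through, Full Tracking & Strings Take, Percussion Tracking & Soloist Run-through, Percussion Tracking & Strings Take, Soloist Run-through & Strings Take

Check each pair: they overlap iff neither finishes before the other starts.
Sorted by start: Woodwind Tracking, Full Tracking, Strings Take, Soloist Run-through, Percussion Tracking.
Full Tracking starts after Woodwind Tracking ends — done with Woodwind Tracking.
Strings Take starts before Full Tracking ends → Full Tracking and Strings Take overlap.
Soloist Run-through starts before Full Tracking ends → Full Tracking and Soloist Run-through overlap.
Percussion Tracking starts before Full Tracking ends → Full Tracking and Percussion Tracking overlap.
Soloist Run-through starts before Strings Take ends → Strings Take and Soloist Run-through overlap.
Percussion Tracking starts before Strings Take ends → Strings Take and Percussion Tracking overlap.
Percussion Tracking starts before Soloist Run-through ends → Soloist Run-through and Percussion Tracking overlap.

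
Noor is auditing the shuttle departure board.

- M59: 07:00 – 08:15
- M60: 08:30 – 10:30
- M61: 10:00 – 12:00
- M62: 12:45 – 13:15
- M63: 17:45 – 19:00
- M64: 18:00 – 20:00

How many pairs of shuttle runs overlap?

2

Sorted by start: M59, M60, M61, M62, M63, M64.
M60 starts after M59 ends — done with M59.
M61 starts before M60 ends → M60 and M61 overlap.
M62 starts after M60 ends — done with M60.
M62 starts after M61 ends — done with M61.
M63 starts after M62 ends — done with M62.
M64 starts before M63 ends → M63 and M64 overlap.
Overlapping pairs: M60 & M61, M63 & M64 — 2 in total.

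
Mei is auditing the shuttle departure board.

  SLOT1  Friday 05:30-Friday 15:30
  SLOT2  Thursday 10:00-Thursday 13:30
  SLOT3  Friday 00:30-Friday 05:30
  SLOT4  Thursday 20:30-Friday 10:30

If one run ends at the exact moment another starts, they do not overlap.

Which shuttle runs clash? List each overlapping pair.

Two intervals overlap when each starts before the other ends.
Sorted by start: SLOT2, SLOT4, SLOT3, SLOT1.
SLOT4 starts after SLOT2 ends — done with SLOT2.
SLOT3 starts before SLOT4 ends → SLOT4 and SLOT3 overlap.
SLOT1 starts before SLOT4 ends → SLOT4 and SLOT1 overlap.
SLOT1 starts exactly when SLOT3 ends (back-to-back, no overlap).

SLOT1 & SLOT4, SLOT3 & SLOT4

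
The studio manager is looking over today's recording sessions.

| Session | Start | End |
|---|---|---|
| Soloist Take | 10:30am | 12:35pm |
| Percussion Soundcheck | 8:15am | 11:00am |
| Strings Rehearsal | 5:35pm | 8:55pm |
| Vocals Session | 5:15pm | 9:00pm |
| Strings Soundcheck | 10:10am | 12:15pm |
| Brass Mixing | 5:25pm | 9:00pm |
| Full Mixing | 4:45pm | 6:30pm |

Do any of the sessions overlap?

Two intervals overlap when each starts before the other ends.
Sorted by start: Percussion Soundcheck, Strings Soundcheck, Soloist Take, Full Mixing, Vocals Session, Brass Mixing, Strings Rehearsal.
Strings Soundcheck starts before Percussion Soundcheck ends → Percussion Soundcheck and Strings Soundcheck overlap.
That's a conflict, so the schedule is not conflict-free.

Yes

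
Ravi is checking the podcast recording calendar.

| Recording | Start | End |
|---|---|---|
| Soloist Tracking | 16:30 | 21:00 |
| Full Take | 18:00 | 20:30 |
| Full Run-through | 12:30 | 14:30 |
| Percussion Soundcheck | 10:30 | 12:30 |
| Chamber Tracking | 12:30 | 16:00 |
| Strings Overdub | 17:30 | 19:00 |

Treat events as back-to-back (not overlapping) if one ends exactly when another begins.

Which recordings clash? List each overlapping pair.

Chamber Tracking & Full Run-through, Full Take & Soloist Tracking, Full Take & Strings Overdub, Soloist Tracking & Strings Overdub

Sorted by start: Percussion Soundcheck, Full Run-through, Chamber Tracking, Soloist Tracking, Strings Overdub, Full Take.
Full Run-through starts exactly when Percussion Soundcheck ends (back-to-back, no overlap), so Percussion Soundcheck has no further overlaps.
Chamber Tracking starts before Full Run-through ends → Full Run-through and Chamber Tracking overlap.
Soloist Tracking starts after Full Run-through ends, so Full Run-through has no further overlaps.
Soloist Tracking starts after Chamber Tracking ends, so Chamber Tracking has no further overlaps.
Strings Overdub starts before Soloist Tracking ends → Soloist Tracking and Strings Overdub overlap.
Full Take starts before Soloist Tracking ends → Soloist Tracking and Full Take overlap.
Full Take starts before Strings Overdub ends → Strings Overdub and Full Take overlap.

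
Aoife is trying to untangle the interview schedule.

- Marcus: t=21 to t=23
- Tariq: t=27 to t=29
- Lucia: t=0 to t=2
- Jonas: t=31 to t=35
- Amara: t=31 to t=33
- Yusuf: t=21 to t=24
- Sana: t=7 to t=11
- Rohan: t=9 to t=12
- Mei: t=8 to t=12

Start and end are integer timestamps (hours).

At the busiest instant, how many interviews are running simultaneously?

3

Walk through starts and ends in time order (an end at T is processed before a start at T):
t=0 start Lucia → 1
t=2 end Lucia → 0
t=7 start Sana → 1
t=8 start Mei → 2
t=9 start Rohan → 3
t=11 end Sana → 2
t=12 end Mei → 1
t=12 end Rohan → 0
t=21 start Marcus → 1
t=21 start Yusuf → 2
t=23 end Marcus → 1
t=24 end Yusuf → 0
t=27 start Tariq → 1
t=29 end Tariq → 0
t=31 start Amara → 1
t=31 start Jonas → 2
t=33 end Amara → 1
t=35 end Jonas → 0
Peak is 3, at t=9 (Mei, Rohan, Sana).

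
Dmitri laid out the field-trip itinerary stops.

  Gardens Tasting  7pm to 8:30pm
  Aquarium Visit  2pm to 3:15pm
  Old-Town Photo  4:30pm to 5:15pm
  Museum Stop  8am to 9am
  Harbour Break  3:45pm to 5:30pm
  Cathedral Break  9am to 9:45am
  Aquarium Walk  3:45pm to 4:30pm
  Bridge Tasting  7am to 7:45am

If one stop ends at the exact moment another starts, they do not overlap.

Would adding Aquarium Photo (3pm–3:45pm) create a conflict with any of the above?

Yes — it overlaps Aquarium Visit

Bridge Tasting: ends 7:45am at or before Aquarium Photo starts 3pm → clear.
Museum Stop: ends 9am at or before Aquarium Photo starts 3pm → clear.
Cathedral Break: ends 9:45am at or before Aquarium Photo starts 3pm → clear.
Aquarium Visit: starts 2pm before Aquarium Photo ends 3:45pm, and ends 3:15pm after Aquarium Photo starts 3pm → overlap.
Harbour Break: starts 3:45pm at or after Aquarium Photo ends 3:45pm → clear.
Aquarium Walk: starts 3:45pm at or after Aquarium Photo ends 3:45pm → clear.
Old-Town Photo: starts 4:30pm at or after Aquarium Photo ends 3:45pm → clear.
Gardens Tasting: starts 7pm at or after Aquarium Photo ends 3:45pm → clear.
Aquarium Photo overlaps Aquarium Visit.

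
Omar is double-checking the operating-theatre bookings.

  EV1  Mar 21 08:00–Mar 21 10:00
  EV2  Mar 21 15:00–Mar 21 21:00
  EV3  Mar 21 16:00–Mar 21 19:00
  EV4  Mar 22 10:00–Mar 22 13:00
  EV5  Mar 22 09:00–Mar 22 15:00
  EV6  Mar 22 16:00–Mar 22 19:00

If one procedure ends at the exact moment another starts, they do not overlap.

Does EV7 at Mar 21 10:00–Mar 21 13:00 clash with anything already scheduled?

No — it doesn't clash with anything

EV1: ends Mar 21 10:00 at or before EV7 starts Mar 21 10:00 → clear.
EV2: starts Mar 21 15:00 at or after EV7 ends Mar 21 13:00 → clear.
EV3: starts Mar 21 16:00 at or after EV7 ends Mar 21 13:00 → clear.
EV5: starts Mar 22 09:00 at or after EV7 ends Mar 21 13:00 → clear.
EV4: starts Mar 22 10:00 at or after EV7 ends Mar 21 13:00 → clear.
EV6: starts Mar 22 16:00 at or after EV7 ends Mar 21 13:00 → clear.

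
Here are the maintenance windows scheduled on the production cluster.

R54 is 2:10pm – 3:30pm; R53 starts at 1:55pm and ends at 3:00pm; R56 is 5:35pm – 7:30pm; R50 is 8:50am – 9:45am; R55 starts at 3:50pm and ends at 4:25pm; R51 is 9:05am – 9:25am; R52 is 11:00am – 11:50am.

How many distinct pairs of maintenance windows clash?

Check each pair: they overlap iff neither finishes before the other starts.
Sorted by start: R50, R51, R52, R53, R54, R55, R56.
R51 starts before R50 ends → R50 and R51 overlap.
R52 starts after R50 ends, so R50 has no further overlaps.
R52 starts after R51 ends, so R51 has no further overlaps.
R53 starts after R52 ends, so R52 has no further overlaps.
R54 starts before R53 ends → R53 and R54 overlap.
R55 starts after R53 ends, so R53 has no further overlaps.
R55 starts after R54 ends, so R54 has no further overlaps.
R56 starts after R55 ends.
Overlapping pairs: R50 & R51, R53 & R54 — 2 in total.

2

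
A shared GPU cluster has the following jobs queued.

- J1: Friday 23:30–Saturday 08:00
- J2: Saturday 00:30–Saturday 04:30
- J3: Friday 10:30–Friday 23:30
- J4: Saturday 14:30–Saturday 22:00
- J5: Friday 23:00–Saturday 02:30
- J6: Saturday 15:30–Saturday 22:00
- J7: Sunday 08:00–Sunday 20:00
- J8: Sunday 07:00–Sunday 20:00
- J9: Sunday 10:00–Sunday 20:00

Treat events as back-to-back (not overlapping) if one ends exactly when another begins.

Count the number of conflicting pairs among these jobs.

Two intervals overlap when each starts before the other ends.
Sorted by start: J3, J5, J1, J2, J4, J6, J8, J7, J9.
J5 starts before J3 ends → J3 and J5 overlap.
J1 starts exactly when J3 ends (back-to-back, no overlap), so J3 has no further overlaps.
J1 starts before J5 ends → J5 and J1 overlap.
J2 starts before J5 ends → J5 and J2 overlap.
J4 starts after J5 ends, so J5 has no further overlaps.
J2 starts before J1 ends → J1 and J2 overlap.
J4 starts after J1 ends, so J1 has no further overlaps.
J4 starts after J2 ends, so J2 has no further overlaps.
J6 starts before J4 ends → J4 and J6 overlap.
J8 starts after J4 ends, so J4 has no further overlaps.
J8 starts after J6 ends, so J6 has no further overlaps.
J7 starts before J8 ends → J8 and J7 overlap.
J9 starts before J8 ends → J8 and J9 overlap.
J9 starts before J7 ends → J7 and J9 overlap.
Overlapping pairs: J1 & J2, J1 & J5, J2 & J5, J3 & J5, J4 & J6, J7 & J8, J7 & J9, J8 & J9 — 8 in total.

8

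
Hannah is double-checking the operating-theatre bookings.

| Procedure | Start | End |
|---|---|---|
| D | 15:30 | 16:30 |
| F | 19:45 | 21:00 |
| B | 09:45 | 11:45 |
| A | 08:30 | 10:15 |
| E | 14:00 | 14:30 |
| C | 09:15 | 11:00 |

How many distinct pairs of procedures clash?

Sorted by start: A, C, B, E, D, F.
C starts before A ends → A and C overlap.
B starts before A ends → A and B overlap.
E starts after A ends; A is clear from here.
B starts before C ends → C and B overlap.
E starts after C ends; C is clear from here.
E starts after B ends; B is clear from here.
D starts after E ends; E is clear from here.
F starts after D ends.
Overlapping pairs: A & B, A & C, B & C — 3 in total.

3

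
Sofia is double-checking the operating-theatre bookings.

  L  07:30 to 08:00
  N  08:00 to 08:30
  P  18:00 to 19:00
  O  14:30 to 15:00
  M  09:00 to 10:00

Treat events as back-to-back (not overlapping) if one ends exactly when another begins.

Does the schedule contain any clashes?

No

Two intervals overlap when each starts before the other ends.
Sorted by start: L, N, M, O, P.
N starts exactly when L ends (back-to-back, no overlap), so L has no further overlaps.
M starts after N ends, so N has no further overlaps.
O starts after M ends, so M has no further overlaps.
P starts after O ends.
Every pair is clear; the schedule has no overlaps.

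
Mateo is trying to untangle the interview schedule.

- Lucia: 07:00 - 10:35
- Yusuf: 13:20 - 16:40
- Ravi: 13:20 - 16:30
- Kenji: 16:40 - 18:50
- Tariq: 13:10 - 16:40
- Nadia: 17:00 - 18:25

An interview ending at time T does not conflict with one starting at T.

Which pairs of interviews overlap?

Kenji & Nadia, Ravi & Tariq, Ravi & Yusuf, Tariq & Yusuf

Sorted by start: Lucia, Tariq, Yusuf, Ravi, Kenji, Nadia.
Tariq starts after Lucia ends, so Lucia has no further overlaps.
Yusuf starts before Tariq ends → Tariq and Yusuf overlap.
Ravi starts before Tariq ends → Tariq and Ravi overlap.
Kenji starts exactly when Tariq ends (back-to-back, no overlap), so Tariq has no further overlaps.
Ravi starts before Yusuf ends → Yusuf and Ravi overlap.
Kenji starts exactly when Yusuf ends (back-to-back, no overlap), so Yusuf has no further overlaps.
Kenji starts after Ravi ends, so Ravi has no further overlaps.
Nadia starts before Kenji ends → Kenji and Nadia overlap.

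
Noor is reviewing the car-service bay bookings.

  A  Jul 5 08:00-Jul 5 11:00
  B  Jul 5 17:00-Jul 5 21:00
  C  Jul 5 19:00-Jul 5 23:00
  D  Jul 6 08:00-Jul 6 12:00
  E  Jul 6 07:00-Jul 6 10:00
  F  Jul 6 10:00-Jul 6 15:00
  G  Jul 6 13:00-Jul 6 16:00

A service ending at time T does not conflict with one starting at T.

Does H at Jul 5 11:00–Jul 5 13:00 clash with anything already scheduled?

A: ends Jul 5 11:00 at or before H starts Jul 5 11:00 → clear.
B: starts Jul 5 17:00 at or after H ends Jul 5 13:00 → clear.
C: starts Jul 5 19:00 at or after H ends Jul 5 13:00 → clear.
E: starts Jul 6 07:00 at or after H ends Jul 5 13:00 → clear.
D: starts Jul 6 08:00 at or after H ends Jul 5 13:00 → clear.
F: starts Jul 6 10:00 at or after H ends Jul 5 13:00 → clear.
G: starts Jul 6 13:00 at or after H ends Jul 5 13:00 → clear.

No — it doesn't clash with anything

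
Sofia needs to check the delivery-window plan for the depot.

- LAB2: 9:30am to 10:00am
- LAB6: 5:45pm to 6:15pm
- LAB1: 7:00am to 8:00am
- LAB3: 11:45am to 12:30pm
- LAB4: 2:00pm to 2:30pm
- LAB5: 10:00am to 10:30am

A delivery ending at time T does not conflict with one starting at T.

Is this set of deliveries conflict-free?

Check each pair: they overlap iff neither finishes before the other starts.
Sorted by start: LAB1, LAB2, LAB5, LAB3, LAB4, LAB6.
LAB2 starts after LAB1 ends, so LAB1 has no further overlaps.
LAB5 starts exactly when LAB2 ends (back-to-back, no overlap), so LAB2 has no further overlaps.
LAB3 starts after LAB5 ends, so LAB5 has no further overlaps.
LAB4 starts after LAB3 ends, so LAB3 has no further overlaps.
LAB6 starts after LAB4 ends.
Every pair is clear; the schedule has no overlaps.

Yes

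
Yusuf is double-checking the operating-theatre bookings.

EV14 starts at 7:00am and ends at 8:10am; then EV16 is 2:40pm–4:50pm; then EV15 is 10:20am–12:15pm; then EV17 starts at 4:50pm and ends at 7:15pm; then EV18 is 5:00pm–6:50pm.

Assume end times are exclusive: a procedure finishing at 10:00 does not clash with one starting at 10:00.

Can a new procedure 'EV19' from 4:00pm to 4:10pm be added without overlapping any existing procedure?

EV14: ends 8:10am at or before EV19 starts 4:00pm → clear.
EV15: ends 12:15pm at or before EV19 starts 4:00pm → clear.
EV16: starts 2:40pm before EV19 ends 4:10pm, and ends 4:50pm after EV19 starts 4:00pm → overlap.
EV17: starts 4:50pm at or after EV19 ends 4:10pm → clear.
EV18: starts 5:00pm at or after EV19 ends 4:10pm → clear.
EV19 overlaps EV16.

No — it overlaps EV16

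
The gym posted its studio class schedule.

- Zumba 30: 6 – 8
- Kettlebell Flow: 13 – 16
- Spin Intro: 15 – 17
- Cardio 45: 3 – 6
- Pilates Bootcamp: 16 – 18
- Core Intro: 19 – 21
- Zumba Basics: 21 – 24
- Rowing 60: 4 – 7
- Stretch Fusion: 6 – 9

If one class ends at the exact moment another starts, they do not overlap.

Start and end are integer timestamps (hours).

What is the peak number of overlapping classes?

3

Walk through starts and ends in time order (an end at T is processed before a start at T):
3 start Cardio 45 → 1
4 start Rowing 60 → 2
6 end Cardio 45 → 1
6 start Stretch Fusion → 2
6 start Zumba 30 → 3
7 end Rowing 60 → 2
8 end Zumba 30 → 1
9 end Stretch Fusion → 0
13 start Kettlebell Flow → 1
15 start Spin Intro → 2
16 end Kettlebell Flow → 1
16 start Pilates Bootcamp → 2
17 end Spin Intro → 1
18 end Pilates Bootcamp → 0
19 start Core Intro → 1
21 end Core Intro → 0
21 start Zumba Basics → 1
24 end Zumba Basics → 0
Peak is 3, at 6 (Rowing 60, Stretch Fusion, Zumba 30).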